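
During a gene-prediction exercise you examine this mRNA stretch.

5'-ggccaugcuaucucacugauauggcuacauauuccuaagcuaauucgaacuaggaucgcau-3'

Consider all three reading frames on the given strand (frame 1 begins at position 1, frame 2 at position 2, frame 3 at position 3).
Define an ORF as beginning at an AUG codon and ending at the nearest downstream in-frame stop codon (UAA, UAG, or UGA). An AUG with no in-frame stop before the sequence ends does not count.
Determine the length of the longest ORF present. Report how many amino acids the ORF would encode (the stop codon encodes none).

Frame 1: GGC CAU GCU AUC UCA CUG AUA UGG CUA CAU AUU CCU AAG CUA AUU CGA ACU AGG AUC GCA — no AUG→stop ORF.
Frame 2: GCC AUG CUA UCU CAC UGA UAU GGC UAC AUA UUC CUA AGC UAA UUC GAA CUA GGA UCG CAU — AUG at 5, stop UGA at 17 → 15 nt.
Frame 3: CCA UGC UAU CUC ACU GAU AUG GCU ACA UAU UCC UAA GCU AAU UCG AAC UAG GAU CGC — AUG at 21, stop UAA at 36 → 18 nt.
Longest: frame 3, positions 21–38, 18 nt = 6 codons = 5 aa. → 5 amino acids.

5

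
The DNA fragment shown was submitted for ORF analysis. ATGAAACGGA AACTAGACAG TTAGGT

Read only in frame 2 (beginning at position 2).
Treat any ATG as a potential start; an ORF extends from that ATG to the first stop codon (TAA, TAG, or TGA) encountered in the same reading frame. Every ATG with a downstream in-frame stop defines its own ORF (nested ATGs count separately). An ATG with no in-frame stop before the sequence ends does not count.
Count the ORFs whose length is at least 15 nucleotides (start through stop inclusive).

Frame 2: TGA AAC GGA AAC TAG ACA GTT AGG — no ATG→stop ORF.
No ORF reaches 15 nucleotides. Count = 0.

0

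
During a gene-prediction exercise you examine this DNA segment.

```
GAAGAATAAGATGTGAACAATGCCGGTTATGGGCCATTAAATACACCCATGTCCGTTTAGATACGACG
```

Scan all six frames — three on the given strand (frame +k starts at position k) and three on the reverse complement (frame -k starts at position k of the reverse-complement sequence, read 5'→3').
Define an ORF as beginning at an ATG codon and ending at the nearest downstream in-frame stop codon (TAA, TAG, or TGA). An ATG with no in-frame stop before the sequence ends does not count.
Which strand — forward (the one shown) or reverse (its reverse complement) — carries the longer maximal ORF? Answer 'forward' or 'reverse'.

Reverse complement (5'→3'): CGTCGTATCTAAACGGACATGGGTGTATTTAATGGCCCATAACCGGCATTGTTCACATCTTATTCTTC
Frame +1: GAA GAA TAA GAT GTG AAC AAT GCC GGT TAT GGG CCA TTA AAT ACA CCC ATG TCC GTT TAG ATA CGA — ATG at 49, stop TAG at 58 → 12 nt.
Frame +2: AAG AAT AAG ATG TGA ACA ATG CCG GTT ATG GGC CAT TAA ATA CAC CCA TGT CCG TTT AGA TAC GAC — ATG at 11, stop TGA at 14 → 6 nt; ATG at 20, stop TAA at 38 → 21 nt; ATG at 29, stop TAA at 38 → 12 nt.
Frame +3: AGA ATA AGA TGT GAA CAA TGC CGG TTA TGG GCC ATT AAA TAC ACC CAT GTC CGT TTA GAT ACG ACG — no ATG→stop ORF.
Frame -1: CGT CGT ATC TAA ACG GAC ATG GGT GTA TTT AAT GGC CCA TAA CCG GCA TTG TTC ACA TCT TAT TCT — ATG at 19, stop TAA at 40 → 24 nt.
Frame -2: GTC GTA TCT AAA CGG ACA TGG GTG TAT TTA ATG GCC CAT AAC CGG CAT TGT TCA CAT CTT ATT CTT — no ATG→stop ORF.
Frame -3: TCG TAT CTA AAC GGA CAT GGG TGT ATT TAA TGG CCC ATA ACC GGC ATT GTT CAC ATC TTA TTC TTC — no ATG→stop ORF.
Forward-strand max 21 nt; reverse-strand max 24 nt. The reverse strand has the longer ORF.

reverse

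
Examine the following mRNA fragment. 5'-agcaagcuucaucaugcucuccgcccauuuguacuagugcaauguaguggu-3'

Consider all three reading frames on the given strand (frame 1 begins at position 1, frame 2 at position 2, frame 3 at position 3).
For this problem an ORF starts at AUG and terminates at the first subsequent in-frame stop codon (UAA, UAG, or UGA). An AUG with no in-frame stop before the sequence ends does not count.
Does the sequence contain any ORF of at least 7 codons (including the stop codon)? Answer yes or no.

Frame 1: AGC AAG CUU CAU CAU GCU CUC CGC CCA UUU GUA CUA GUG CAA UGU AGU GGU — no AUG→stop ORF.
Frame 2: GCA AGC UUC AUC AUG CUC UCC GCC CAU UUG UAC UAG UGC AAU GUA GUG — AUG at 14, stop UAG at 35 → 24 nt.
Frame 3: CAA GCU UCA UCA UGC UCU CCG CCC AUU UGU ACU AGU GCA AUG UAG UGG — AUG at 42, stop UAG at 45 → 6 nt.
Frame 2 has an ORF of 8 codons (positions 14–37) ≥ 7, so yes.

yes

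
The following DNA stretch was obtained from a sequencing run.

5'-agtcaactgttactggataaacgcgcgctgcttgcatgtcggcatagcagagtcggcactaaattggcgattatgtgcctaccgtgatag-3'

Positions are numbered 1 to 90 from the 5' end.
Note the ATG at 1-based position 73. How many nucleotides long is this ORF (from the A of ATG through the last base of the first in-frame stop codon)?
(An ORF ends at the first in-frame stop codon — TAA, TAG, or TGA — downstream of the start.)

15

Codons from position 73: ATG (73–75), TGC (76–78), CTA (79–81), CCG (82–84), TGA (85–87).
TGA is the first in-frame stop; ORF spans 73–87, 15 nucleotides.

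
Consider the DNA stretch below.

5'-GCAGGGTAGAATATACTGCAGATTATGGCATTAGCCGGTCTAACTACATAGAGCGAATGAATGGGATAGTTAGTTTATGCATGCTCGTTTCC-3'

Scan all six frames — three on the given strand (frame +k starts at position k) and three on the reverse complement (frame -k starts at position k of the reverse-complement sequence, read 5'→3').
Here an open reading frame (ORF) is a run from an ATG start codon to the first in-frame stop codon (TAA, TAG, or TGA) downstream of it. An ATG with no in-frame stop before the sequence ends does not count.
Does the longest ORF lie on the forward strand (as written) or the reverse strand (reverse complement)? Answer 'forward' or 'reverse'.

Reverse complement (5'→3'): GGAAACGAGCATGCATAAACTAACTATCCCATTCATTCGCTCTATGTAGTTAGACCGGCTAATGCCATAATCTGCAGTATATTCTACCCTGC
Frame +1: GCA GGG TAG AAT ATA CTG CAG ATT ATG GCA TTA GCC GGT CTA ACT ACA TAG AGC GAA TGA ATG GGA TAG TTA GTT TAT GCA TGC TCG TTT — ATG at 25, stop TAG at 49 → 27 nt; ATG at 61, stop TAG at 67 → 9 nt.
Frame +2: CAG GGT AGA ATA TAC TGC AGA TTA TGG CAT TAG CCG GTC TAA CTA CAT AGA GCG AAT GAA TGG GAT AGT TAG TTT ATG CAT GCT CGT TTC — no ATG→stop ORF.
Frame +3: AGG GTA GAA TAT ACT GCA GAT TAT GGC ATT AGC CGG TCT AAC TAC ATA GAG CGA ATG AAT GGG ATA GTT AGT TTA TGC ATG CTC GTT TCC — no ATG→stop ORF.
Frame -1: GGA AAC GAG CAT GCA TAA ACT AAC TAT CCC ATT CAT TCG CTC TAT GTA GTT AGA CCG GCT AAT GCC ATA ATC TGC AGT ATA TTC TAC CCT — no ATG→stop ORF.
Frame -2: GAA ACG AGC ATG CAT AAA CTA ACT ATC CCA TTC ATT CGC TCT ATG TAG TTA GAC CGG CTA ATG CCA TAA TCT GCA GTA TAT TCT ACC CTG — ATG at 11, stop TAG at 47 → 39 nt; ATG at 44, stop TAG at 47 → 6 nt; ATG at 62, stop TAA at 68 → 9 nt.
Frame -3: AAA CGA GCA TGC ATA AAC TAA CTA TCC CAT TCA TTC GCT CTA TGT AGT TAG ACC GGC TAA TGC CAT AAT CTG CAG TAT ATT CTA CCC TGC — no ATG→stop ORF.
Forward-strand max 27 nt; reverse-strand max 39 nt. The reverse strand has the longer ORF.

reverse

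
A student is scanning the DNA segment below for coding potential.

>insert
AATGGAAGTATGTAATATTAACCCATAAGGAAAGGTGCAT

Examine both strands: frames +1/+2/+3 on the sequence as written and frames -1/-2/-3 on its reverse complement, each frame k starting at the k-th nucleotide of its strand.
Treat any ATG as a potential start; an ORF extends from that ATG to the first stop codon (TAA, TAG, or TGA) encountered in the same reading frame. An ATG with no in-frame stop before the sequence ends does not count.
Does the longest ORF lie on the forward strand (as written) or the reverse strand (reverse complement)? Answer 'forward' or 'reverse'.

Reverse complement (5'→3'): ATGCACCTTTCCTTATGGGTTAATATTACATACTTCCATT
Frame +1: AAT GGA AGT ATG TAA TAT TAA CCC ATA AGG AAA GGT GCA — ATG at 10, stop TAA at 13 → 6 nt.
Frame +2: ATG GAA GTA TGT AAT ATT AAC CCA TAA GGA AAG GTG CAT — ATG at 2, stop TAA at 26 → 27 nt.
Frame +3: TGG AAG TAT GTA ATA TTA ACC CAT AAG GAA AGG TGC — no ATG→stop ORF.
Frame -1: ATG CAC CTT TCC TTA TGG GTT AAT ATT ACA TAC TTC CAT — no ATG→stop ORF.
Frame -2: TGC ACC TTT CCT TAT GGG TTA ATA TTA CAT ACT TCC ATT — no ATG→stop ORF.
Frame -3: GCA CCT TTC CTT ATG GGT TAA TAT TAC ATA CTT CCA — ATG at 15, stop TAA at 21 → 9 nt.
Forward-strand max 27 nt; reverse-strand max 9 nt. The forward strand has the longer ORF.

forward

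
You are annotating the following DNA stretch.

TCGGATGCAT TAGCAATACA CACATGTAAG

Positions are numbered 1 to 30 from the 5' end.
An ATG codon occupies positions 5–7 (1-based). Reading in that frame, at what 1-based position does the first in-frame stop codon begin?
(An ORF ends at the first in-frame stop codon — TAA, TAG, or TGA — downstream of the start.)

11

Codons from position 5: ATG (5–7), CAT (8–10), TAG (11–13).
TAG is a stop codon; it begins at position 11.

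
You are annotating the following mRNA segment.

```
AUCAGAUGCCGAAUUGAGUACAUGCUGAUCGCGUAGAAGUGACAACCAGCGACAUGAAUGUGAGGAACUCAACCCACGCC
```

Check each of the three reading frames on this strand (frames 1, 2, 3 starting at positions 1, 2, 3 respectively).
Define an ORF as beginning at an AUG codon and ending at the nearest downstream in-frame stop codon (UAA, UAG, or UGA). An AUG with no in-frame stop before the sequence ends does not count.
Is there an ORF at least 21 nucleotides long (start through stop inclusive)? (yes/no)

no

Frame 1: AUC AGA UGC CGA AUU GAG UAC AUG CUG AUC GCG UAG AAG UGA CAA CCA GCG ACA UGA AUG UGA GGA ACU CAA CCC ACG — AUG at 22, stop UAG at 34 → 15 nt; AUG at 58, stop UGA at 61 → 6 nt.
Frame 2: UCA GAU GCC GAA UUG AGU ACA UGC UGA UCG CGU AGA AGU GAC AAC CAG CGA CAU GAA UGU GAG GAA CUC AAC CCA CGC — no AUG→stop ORF.
Frame 3: CAG AUG CCG AAU UGA GUA CAU GCU GAU CGC GUA GAA GUG ACA ACC AGC GAC AUG AAU GUG AGG AAC UCA ACC CAC GCC — AUG at 6, stop UGA at 15 → 12 nt.
Largest ORF found is 15 nucleotides < 21, so no.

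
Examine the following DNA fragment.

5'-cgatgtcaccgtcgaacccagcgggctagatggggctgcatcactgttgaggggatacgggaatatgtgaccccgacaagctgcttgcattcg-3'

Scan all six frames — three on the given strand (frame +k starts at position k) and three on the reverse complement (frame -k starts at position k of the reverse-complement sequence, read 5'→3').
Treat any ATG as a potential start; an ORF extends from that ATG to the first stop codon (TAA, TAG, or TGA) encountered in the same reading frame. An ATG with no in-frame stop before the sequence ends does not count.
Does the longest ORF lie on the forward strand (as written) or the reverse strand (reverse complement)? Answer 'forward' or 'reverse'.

reverse

Reverse complement (5'→3'): CGAATGCAAGCAGCTTGTCGGGGTCACATATTCCCGTATCCCCTCAACAGTGATGCAGCCCCATCTAGCCCGCTGGGTTCGACGGTGACATCG
Frame +1: CGA TGT CAC CGT CGA ACC CAG CGG GCT AGA TGG GGC TGC ATC ACT GTT GAG GGG ATA CGG GAA TAT GTG ACC CCG ACA AGC TGC TTG CAT TCG — no ATG→stop ORF.
Frame +2: GAT GTC ACC GTC GAA CCC AGC GGG CTA GAT GGG GCT GCA TCA CTG TTG AGG GGA TAC GGG AAT ATG TGA CCC CGA CAA GCT GCT TGC ATT — ATG at 65, stop TGA at 68 → 6 nt.
Frame +3: ATG TCA CCG TCG AAC CCA GCG GGC TAG ATG GGG CTG CAT CAC TGT TGA GGG GAT ACG GGA ATA TGT GAC CCC GAC AAG CTG CTT GCA TTC — ATG at 3, stop TAG at 27 → 27 nt; ATG at 30, stop TGA at 48 → 21 nt.
Frame -1: CGA ATG CAA GCA GCT TGT CGG GGT CAC ATA TTC CCG TAT CCC CTC AAC AGT GAT GCA GCC CCA TCT AGC CCG CTG GGT TCG ACG GTG ACA TCG — no ATG→stop ORF.
Frame -2: GAA TGC AAG CAG CTT GTC GGG GTC ACA TAT TCC CGT ATC CCC TCA ACA GTG ATG CAG CCC CAT CTA GCC CGC TGG GTT CGA CGG TGA CAT — ATG at 53, stop TGA at 86 → 36 nt.
Frame -3: AAT GCA AGC AGC TTG TCG GGG TCA CAT ATT CCC GTA TCC CCT CAA CAG TGA TGC AGC CCC ATC TAG CCC GCT GGG TTC GAC GGT GAC ATC — no ATG→stop ORF.
Forward-strand max 27 nt; reverse-strand max 36 nt. The reverse strand has the longer ORF.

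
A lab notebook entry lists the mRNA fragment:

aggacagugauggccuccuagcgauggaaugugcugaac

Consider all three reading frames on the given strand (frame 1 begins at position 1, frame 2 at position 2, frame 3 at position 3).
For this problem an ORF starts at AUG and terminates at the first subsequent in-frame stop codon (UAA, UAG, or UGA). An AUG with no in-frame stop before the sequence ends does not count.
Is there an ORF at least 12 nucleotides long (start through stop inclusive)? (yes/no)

Frame 1: AGG ACA GUG AUG GCC UCC UAG CGA UGG AAU GUG CUG AAC — AUG at 10, stop UAG at 19 → 12 nt.
Frame 2: GGA CAG UGA UGG CCU CCU AGC GAU GGA AUG UGC UGA — AUG at 29, stop UGA at 35 → 9 nt.
Frame 3: GAC AGU GAU GGC CUC CUA GCG AUG GAA UGU GCU GAA — no AUG→stop ORF.
Frame 1 has an ORF of 12 nucleotides (positions 10–21) ≥ 12, so yes.

yes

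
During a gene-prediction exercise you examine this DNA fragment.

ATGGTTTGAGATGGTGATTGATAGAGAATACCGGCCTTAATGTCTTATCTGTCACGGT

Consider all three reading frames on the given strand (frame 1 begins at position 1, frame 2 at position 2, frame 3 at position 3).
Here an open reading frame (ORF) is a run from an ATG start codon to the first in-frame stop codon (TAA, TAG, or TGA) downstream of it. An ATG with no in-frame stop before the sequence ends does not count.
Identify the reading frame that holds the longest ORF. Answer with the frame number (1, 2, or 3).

2

Frame 1: ATG GTT TGA GAT GGT GAT TGA TAG AGA ATA CCG GCC TTA ATG TCT TAT CTG TCA CGG — ATG at 1, stop TGA at 7 → 9 nt.
Frame 2: TGG TTT GAG ATG GTG ATT GAT AGA GAA TAC CGG CCT TAA TGT CTT ATC TGT CAC GGT — ATG at 11, stop TAA at 38 → 30 nt.
Frame 3: GGT TTG AGA TGG TGA TTG ATA GAG AAT ACC GGC CTT AAT GTC TTA TCT GTC ACG — no ATG→stop ORF.
Longest ORF is 30 nt in frame 2 (positions 11–40).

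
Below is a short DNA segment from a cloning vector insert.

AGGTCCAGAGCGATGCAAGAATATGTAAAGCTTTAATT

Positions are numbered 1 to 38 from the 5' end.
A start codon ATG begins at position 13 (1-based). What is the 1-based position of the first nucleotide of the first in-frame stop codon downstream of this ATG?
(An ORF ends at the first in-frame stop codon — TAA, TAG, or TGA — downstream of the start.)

Codons from position 13: ATG (13–15), CAA (16–18), GAA (19–21), TAT (22–24), GTA (25–27), AAG (28–30), CTT (31–33), TAA (34–36).
TAA is a stop codon; it begins at position 34.

34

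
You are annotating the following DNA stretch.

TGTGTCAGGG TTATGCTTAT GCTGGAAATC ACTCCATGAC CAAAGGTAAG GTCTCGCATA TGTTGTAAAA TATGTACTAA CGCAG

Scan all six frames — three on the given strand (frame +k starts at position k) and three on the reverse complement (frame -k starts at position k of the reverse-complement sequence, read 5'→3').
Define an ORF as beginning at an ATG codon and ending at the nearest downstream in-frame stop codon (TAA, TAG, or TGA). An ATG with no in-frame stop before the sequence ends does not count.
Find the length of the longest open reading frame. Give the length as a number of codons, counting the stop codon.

Reverse complement (5'→3'): CTGCGTTAGTACATATTTTACAACATATGCGAGACCTTACCTTTGGTCATGGAGTGATTTCCAGCATAAGCATAACCCTGACACA
Frame +1: TGT GTC AGG GTT ATG CTT ATG CTG GAA ATC ACT CCA TGA CCA AAG GTA AGG TCT CGC ATA TGT TGT AAA ATA TGT ACT AAC GCA — ATG at 13, stop TGA at 37 → 27 nt; ATG at 19, stop TGA at 37 → 21 nt.
Frame +2: GTG TCA GGG TTA TGC TTA TGC TGG AAA TCA CTC CAT GAC CAA AGG TAA GGT CTC GCA TAT GTT GTA AAA TAT GTA CTA ACG CAG — no ATG→stop ORF.
Frame +3: TGT CAG GGT TAT GCT TAT GCT GGA AAT CAC TCC ATG ACC AAA GGT AAG GTC TCG CAT ATG TTG TAA AAT ATG TAC TAA CGC — ATG at 36, stop TAA at 66 → 33 nt; ATG at 60, stop TAA at 66 → 9 nt; ATG at 72, stop TAA at 78 → 9 nt.
Frame -1: CTG CGT TAG TAC ATA TTT TAC AAC ATA TGC GAG ACC TTA CCT TTG GTC ATG GAG TGA TTT CCA GCA TAA GCA TAA CCC TGA CAC — ATG at 49, stop TGA at 55 → 9 nt.
Frame -2: TGC GTT AGT ACA TAT TTT ACA ACA TAT GCG AGA CCT TAC CTT TGG TCA TGG AGT GAT TTC CAG CAT AAG CAT AAC CCT GAC ACA — no ATG→stop ORF.
Frame -3: GCG TTA GTA CAT ATT TTA CAA CAT ATG CGA GAC CTT ACC TTT GGT CAT GGA GTG ATT TCC AGC ATA AGC ATA ACC CTG ACA — no ATG→stop ORF.
Longest: frame +3, positions 36–68, 33 nt = 11 codons = 10 aa. → 11 codons.

11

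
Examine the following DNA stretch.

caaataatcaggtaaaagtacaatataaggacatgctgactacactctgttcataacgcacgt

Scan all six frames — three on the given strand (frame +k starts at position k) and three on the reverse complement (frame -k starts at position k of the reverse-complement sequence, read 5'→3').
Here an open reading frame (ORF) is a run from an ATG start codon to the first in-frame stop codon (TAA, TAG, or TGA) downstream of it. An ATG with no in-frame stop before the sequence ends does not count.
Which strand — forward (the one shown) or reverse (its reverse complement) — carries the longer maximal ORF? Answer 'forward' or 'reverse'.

reverse

Reverse complement (5'→3'): ACGTGCGTTATGAACAGAGTGTAGTCAGCATGTCCTTATATTGTACTTTTACCTGATTATTTG
Frame +1: CAA ATA ATC AGG TAA AAG TAC AAT ATA AGG ACA TGC TGA CTA CAC TCT GTT CAT AAC GCA CGT — no ATG→stop ORF.
Frame +2: AAA TAA TCA GGT AAA AGT ACA ATA TAA GGA CAT GCT GAC TAC ACT CTG TTC ATA ACG CAC — no ATG→stop ORF.
Frame +3: AAT AAT CAG GTA AAA GTA CAA TAT AAG GAC ATG CTG ACT ACA CTC TGT TCA TAA CGC ACG — ATG at 33, stop TAA at 54 → 24 nt.
Frame -1: ACG TGC GTT ATG AAC AGA GTG TAG TCA GCA TGT CCT TAT ATT GTA CTT TTA CCT GAT TAT TTG — ATG at 10, stop TAG at 22 → 15 nt.
Frame -2: CGT GCG TTA TGA ACA GAG TGT AGT CAG CAT GTC CTT ATA TTG TAC TTT TAC CTG ATT ATT — no ATG→stop ORF.
Frame -3: GTG CGT TAT GAA CAG AGT GTA GTC AGC ATG TCC TTA TAT TGT ACT TTT ACC TGA TTA TTT — ATG at 30, stop TGA at 54 → 27 nt.
Forward-strand max 24 nt; reverse-strand max 27 nt. The reverse strand has the longer ORF.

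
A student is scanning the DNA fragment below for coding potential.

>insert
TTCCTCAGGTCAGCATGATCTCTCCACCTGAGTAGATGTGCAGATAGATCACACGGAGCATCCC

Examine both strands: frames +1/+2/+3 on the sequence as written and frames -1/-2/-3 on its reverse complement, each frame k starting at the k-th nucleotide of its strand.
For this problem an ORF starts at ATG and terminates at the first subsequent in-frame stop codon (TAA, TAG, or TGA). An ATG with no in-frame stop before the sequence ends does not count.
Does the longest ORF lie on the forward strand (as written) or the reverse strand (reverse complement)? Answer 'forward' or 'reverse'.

reverse

Reverse complement (5'→3'): GGGATGCTCCGTGTGATCTATCTGCACATCTACTCAGGTGGAGAGATCATGCTGACCTGAGGAA
Frame +1: TTC CTC AGG TCA GCA TGA TCT CTC CAC CTG AGT AGA TGT GCA GAT AGA TCA CAC GGA GCA TCC — no ATG→stop ORF.
Frame +2: TCC TCA GGT CAG CAT GAT CTC TCC ACC TGA GTA GAT GTG CAG ATA GAT CAC ACG GAG CAT CCC — no ATG→stop ORF.
Frame +3: CCT CAG GTC AGC ATG ATC TCT CCA CCT GAG TAG ATG TGC AGA TAG ATC ACA CGG AGC ATC — ATG at 15, stop TAG at 33 → 21 nt; ATG at 36, stop TAG at 45 → 12 nt.
Frame -1: GGG ATG CTC CGT GTG ATC TAT CTG CAC ATC TAC TCA GGT GGA GAG ATC ATG CTG ACC TGA GGA — ATG at 4, stop TGA at 58 → 57 nt; ATG at 49, stop TGA at 58 → 12 nt.
Frame -2: GGA TGC TCC GTG TGA TCT ATC TGC ACA TCT ACT CAG GTG GAG AGA TCA TGC TGA CCT GAG GAA — no ATG→stop ORF.
Frame -3: GAT GCT CCG TGT GAT CTA TCT GCA CAT CTA CTC AGG TGG AGA GAT CAT GCT GAC CTG AGG — no ATG→stop ORF.
Forward-strand max 21 nt; reverse-strand max 57 nt. The reverse strand has the longer ORF.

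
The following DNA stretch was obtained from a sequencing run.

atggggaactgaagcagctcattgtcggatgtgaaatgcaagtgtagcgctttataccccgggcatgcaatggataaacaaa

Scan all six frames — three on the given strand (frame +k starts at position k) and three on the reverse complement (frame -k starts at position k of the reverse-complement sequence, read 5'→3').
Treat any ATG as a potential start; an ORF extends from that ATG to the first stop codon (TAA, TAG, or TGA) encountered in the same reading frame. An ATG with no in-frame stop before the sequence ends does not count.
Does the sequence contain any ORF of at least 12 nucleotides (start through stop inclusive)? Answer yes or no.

yes

Reverse complement (5'→3'): TTTGTTTATCCATTGCATGCCCGGGGTATAAAGCGCTACACTTGCATTTCACATCCGACAATGAGCTGCTTCAGTTCCCCAT
Frame +1: ATG GGG AAC TGA AGC AGC TCA TTG TCG GAT GTG AAA TGC AAG TGT AGC GCT TTA TAC CCC GGG CAT GCA ATG GAT AAA CAA — ATG at 1, stop TGA at 10 → 12 nt.
Frame +2: TGG GGA ACT GAA GCA GCT CAT TGT CGG ATG TGA AAT GCA AGT GTA GCG CTT TAT ACC CCG GGC ATG CAA TGG ATA AAC AAA — ATG at 29, stop TGA at 32 → 6 nt.
Frame +3: GGG GAA CTG AAG CAG CTC ATT GTC GGA TGT GAA ATG CAA GTG TAG CGC TTT ATA CCC CGG GCA TGC AAT GGA TAA ACA — ATG at 36, stop TAG at 45 → 12 nt.
Frame -1: TTT GTT TAT CCA TTG CAT GCC CGG GGT ATA AAG CGC TAC ACT TGC ATT TCA CAT CCG ACA ATG AGC TGC TTC AGT TCC CCA — no ATG→stop ORF.
Frame -2: TTG TTT ATC CAT TGC ATG CCC GGG GTA TAA AGC GCT ACA CTT GCA TTT CAC ATC CGA CAA TGA GCT GCT TCA GTT CCC CAT — ATG at 17, stop TAA at 29 → 15 nt.
Frame -3: TGT TTA TCC ATT GCA TGC CCG GGG TAT AAA GCG CTA CAC TTG CAT TTC ACA TCC GAC AAT GAG CTG CTT CAG TTC CCC — no ATG→stop ORF.
Frame +1 has an ORF of 12 nucleotides (positions 1–12) ≥ 12, so yes.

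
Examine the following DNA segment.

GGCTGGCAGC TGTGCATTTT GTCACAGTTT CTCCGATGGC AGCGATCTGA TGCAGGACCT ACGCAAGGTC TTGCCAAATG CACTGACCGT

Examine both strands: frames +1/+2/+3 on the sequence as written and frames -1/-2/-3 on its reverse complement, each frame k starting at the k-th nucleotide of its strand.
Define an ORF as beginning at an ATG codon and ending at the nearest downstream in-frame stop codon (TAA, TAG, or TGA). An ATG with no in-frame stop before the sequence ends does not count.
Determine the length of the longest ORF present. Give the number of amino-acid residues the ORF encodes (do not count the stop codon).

4

Reverse complement (5'→3'): ACGGTCAGTGCATTTGGCAAGACCTTGCGTAGGTCCTGCATCAGATCGCTGCCATCGGAGAAACTGTGACAAAATGCACAGCTGCCAGCC
Frame +1: GGC TGG CAG CTG TGC ATT TTG TCA CAG TTT CTC CGA TGG CAG CGA TCT GAT GCA GGA CCT ACG CAA GGT CTT GCC AAA TGC ACT GAC CGT — no ATG→stop ORF.
Frame +2: GCT GGC AGC TGT GCA TTT TGT CAC AGT TTC TCC GAT GGC AGC GAT CTG ATG CAG GAC CTA CGC AAG GTC TTG CCA AAT GCA CTG ACC — no ATG→stop ORF.
Frame +3: CTG GCA GCT GTG CAT TTT GTC ACA GTT TCT CCG ATG GCA GCG ATC TGA TGC AGG ACC TAC GCA AGG TCT TGC CAA ATG CAC TGA CCG — ATG at 36, stop TGA at 48 → 15 nt; ATG at 78, stop TGA at 84 → 9 nt.
Frame -1: ACG GTC AGT GCA TTT GGC AAG ACC TTG CGT AGG TCC TGC ATC AGA TCG CTG CCA TCG GAG AAA CTG TGA CAA AAT GCA CAG CTG CCA GCC — no ATG→stop ORF.
Frame -2: CGG TCA GTG CAT TTG GCA AGA CCT TGC GTA GGT CCT GCA TCA GAT CGC TGC CAT CGG AGA AAC TGT GAC AAA ATG CAC AGC TGC CAG — no ATG→stop ORF.
Frame -3: GGT CAG TGC ATT TGG CAA GAC CTT GCG TAG GTC CTG CAT CAG ATC GCT GCC ATC GGA GAA ACT GTG ACA AAA TGC ACA GCT GCC AGC — no ATG→stop ORF.
Longest: frame +3, positions 36–50, 15 nt = 5 codons = 4 aa. → 4 amino acids.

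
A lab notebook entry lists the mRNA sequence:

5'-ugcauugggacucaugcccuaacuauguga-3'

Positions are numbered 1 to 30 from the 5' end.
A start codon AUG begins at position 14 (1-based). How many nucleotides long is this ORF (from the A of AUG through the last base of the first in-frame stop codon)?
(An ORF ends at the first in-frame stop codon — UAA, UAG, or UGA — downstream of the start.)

Codons from position 14: AUG (14–16), CCC (17–19), UAA (20–22).
UAA is the first in-frame stop; ORF spans 14–22, 9 nucleotides.

9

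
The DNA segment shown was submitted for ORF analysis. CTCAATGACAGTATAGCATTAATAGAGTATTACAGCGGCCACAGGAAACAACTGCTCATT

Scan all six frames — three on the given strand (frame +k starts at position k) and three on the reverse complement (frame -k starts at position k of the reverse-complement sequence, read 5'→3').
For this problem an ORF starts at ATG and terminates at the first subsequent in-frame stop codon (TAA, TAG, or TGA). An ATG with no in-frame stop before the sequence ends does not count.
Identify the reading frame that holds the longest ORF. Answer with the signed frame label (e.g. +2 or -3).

Reverse complement (5'→3'): AATGAGCAGTTGTTTCCTGTGGCCGCTGTAATACTCTATTAATGCTATACTGTCATTGAG
Frame +1: CTC AAT GAC AGT ATA GCA TTA ATA GAG TAT TAC AGC GGC CAC AGG AAA CAA CTG CTC ATT — no ATG→stop ORF.
Frame +2: TCA ATG ACA GTA TAG CAT TAA TAG AGT ATT ACA GCG GCC ACA GGA AAC AAC TGC TCA — ATG at 5, stop TAG at 14 → 12 nt.
Frame +3: CAA TGA CAG TAT AGC ATT AAT AGA GTA TTA CAG CGG CCA CAG GAA ACA ACT GCT CAT — no ATG→stop ORF.
Frame -1: AAT GAG CAG TTG TTT CCT GTG GCC GCT GTA ATA CTC TAT TAA TGC TAT ACT GTC ATT GAG — no ATG→stop ORF.
Frame -2: ATG AGC AGT TGT TTC CTG TGG CCG CTG TAA TAC TCT ATT AAT GCT ATA CTG TCA TTG — ATG at 2, stop TAA at 29 → 30 nt.
Frame -3: TGA GCA GTT GTT TCC TGT GGC CGC TGT AAT ACT CTA TTA ATG CTA TAC TGT CAT TGA — ATG at 42, stop TGA at 57 → 18 nt.
Longest ORF is 30 nt in frame -2 (positions 2–31).

-2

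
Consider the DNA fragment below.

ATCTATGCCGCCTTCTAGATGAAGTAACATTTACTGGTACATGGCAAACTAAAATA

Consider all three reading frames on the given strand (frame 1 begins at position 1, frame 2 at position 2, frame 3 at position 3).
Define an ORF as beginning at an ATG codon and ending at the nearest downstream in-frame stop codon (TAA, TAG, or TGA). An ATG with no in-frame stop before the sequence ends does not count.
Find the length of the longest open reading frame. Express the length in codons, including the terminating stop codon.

Frame 1: ATC TAT GCC GCC TTC TAG ATG AAG TAA CAT TTA CTG GTA CAT GGC AAA CTA AAA — ATG at 19, stop TAA at 25 → 9 nt.
Frame 2: TCT ATG CCG CCT TCT AGA TGA AGT AAC ATT TAC TGG TAC ATG GCA AAC TAA AAT — ATG at 5, stop TGA at 20 → 18 nt; ATG at 41, stop TAA at 50 → 12 nt.
Frame 3: CTA TGC CGC CTT CTA GAT GAA GTA ACA TTT ACT GGT ACA TGG CAA ACT AAA ATA — no ATG→stop ORF.
Longest: frame 2, positions 5–22, 18 nt = 6 codons = 5 aa. → 6 codons.

6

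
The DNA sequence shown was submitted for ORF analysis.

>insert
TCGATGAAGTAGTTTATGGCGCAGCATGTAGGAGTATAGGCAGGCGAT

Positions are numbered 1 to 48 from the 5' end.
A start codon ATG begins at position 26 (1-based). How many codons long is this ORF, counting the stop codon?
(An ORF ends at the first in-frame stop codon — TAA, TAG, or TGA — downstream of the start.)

2

Codons from position 26: ATG (26–28), TAG (29–31).
TAG is the first in-frame stop; that's 2 codons including the stop.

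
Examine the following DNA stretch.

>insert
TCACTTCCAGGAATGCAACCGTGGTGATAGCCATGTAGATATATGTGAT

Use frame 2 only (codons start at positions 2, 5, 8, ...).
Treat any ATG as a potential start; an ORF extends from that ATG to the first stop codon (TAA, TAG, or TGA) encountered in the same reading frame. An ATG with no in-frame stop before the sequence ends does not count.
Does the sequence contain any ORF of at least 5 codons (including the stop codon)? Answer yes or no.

no

Frame 2: CAC TTC CAG GAA TGC AAC CGT GGT GAT AGC CAT GTA GAT ATA TGT GAT — no ATG→stop ORF.
Largest ORF found is 0 codons < 5, so no.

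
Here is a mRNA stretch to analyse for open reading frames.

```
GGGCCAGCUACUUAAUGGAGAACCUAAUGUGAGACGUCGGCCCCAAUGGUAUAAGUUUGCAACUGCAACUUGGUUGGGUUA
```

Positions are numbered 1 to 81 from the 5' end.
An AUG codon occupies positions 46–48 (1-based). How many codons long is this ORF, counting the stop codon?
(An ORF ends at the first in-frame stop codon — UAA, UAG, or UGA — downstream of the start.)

Codons from position 46: AUG (46–48), GUA (49–51), UAA (52–54).
UAA is the first in-frame stop; that's 3 codons including the stop.

3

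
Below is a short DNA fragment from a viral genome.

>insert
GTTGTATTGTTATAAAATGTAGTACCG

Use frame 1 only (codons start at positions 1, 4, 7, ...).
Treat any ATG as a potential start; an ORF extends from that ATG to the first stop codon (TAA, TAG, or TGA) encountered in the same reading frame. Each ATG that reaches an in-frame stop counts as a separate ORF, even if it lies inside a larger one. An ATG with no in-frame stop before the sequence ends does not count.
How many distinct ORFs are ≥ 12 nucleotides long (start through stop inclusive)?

Frame 1: GTT GTA TTG TTA TAA AAT GTA GTA CCG — no ATG→stop ORF.
No ORF reaches 12 nucleotides. Count = 0.

0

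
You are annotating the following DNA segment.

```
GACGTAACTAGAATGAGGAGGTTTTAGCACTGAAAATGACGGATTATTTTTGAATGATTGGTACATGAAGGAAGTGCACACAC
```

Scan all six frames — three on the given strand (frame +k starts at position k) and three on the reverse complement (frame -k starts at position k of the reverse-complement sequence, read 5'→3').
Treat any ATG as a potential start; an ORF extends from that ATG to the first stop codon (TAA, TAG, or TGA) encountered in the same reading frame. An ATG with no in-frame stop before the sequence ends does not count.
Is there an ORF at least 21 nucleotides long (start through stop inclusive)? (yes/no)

no

Reverse complement (5'→3'): GTGTGTGCACTTCCTTCATGTACCAATCATTCAAAAATAATCCGTCATTTTCAGTGCTAAAACCTCCTCATTCTAGTTACGTC
Frame +1: GAC GTA ACT AGA ATG AGG AGG TTT TAG CAC TGA AAA TGA CGG ATT ATT TTT GAA TGA TTG GTA CAT GAA GGA AGT GCA CAC — ATG at 13, stop TAG at 25 → 15 nt.
Frame +2: ACG TAA CTA GAA TGA GGA GGT TTT AGC ACT GAA AAT GAC GGA TTA TTT TTG AAT GAT TGG TAC ATG AAG GAA GTG CAC ACA — no ATG→stop ORF.
Frame +3: CGT AAC TAG AAT GAG GAG GTT TTA GCA CTG AAA ATG ACG GAT TAT TTT TGA ATG ATT GGT ACA TGA AGG AAG TGC ACA CAC — ATG at 36, stop TGA at 51 → 18 nt; ATG at 54, stop TGA at 66 → 15 nt.
Frame -1: GTG TGT GCA CTT CCT TCA TGT ACC AAT CAT TCA AAA ATA ATC CGT CAT TTT CAG TGC TAA AAC CTC CTC ATT CTA GTT ACG — no ATG→stop ORF.
Frame -2: TGT GTG CAC TTC CTT CAT GTA CCA ATC ATT CAA AAA TAA TCC GTC ATT TTC AGT GCT AAA ACC TCC TCA TTC TAG TTA CGT — no ATG→stop ORF.
Frame -3: GTG TGC ACT TCC TTC ATG TAC CAA TCA TTC AAA AAT AAT CCG TCA TTT TCA GTG CTA AAA CCT CCT CAT TCT AGT TAC GTC — no ATG→stop ORF.
Largest ORF found is 18 nucleotides < 21, so no.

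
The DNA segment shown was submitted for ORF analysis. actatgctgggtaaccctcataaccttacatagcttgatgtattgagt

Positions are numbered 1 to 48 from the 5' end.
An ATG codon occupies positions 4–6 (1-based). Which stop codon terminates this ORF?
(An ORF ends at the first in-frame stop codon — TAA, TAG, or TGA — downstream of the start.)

Codons from position 4: ATG (4–6), CTG (7–9), GGT (10–12), AAC (13–15), CCT (16–18), CAT (19–21), AAC (22–24), CTT (25–27), ACA (28–30), TAG (31–33).
The first in-frame stop codon is TAG.

TAG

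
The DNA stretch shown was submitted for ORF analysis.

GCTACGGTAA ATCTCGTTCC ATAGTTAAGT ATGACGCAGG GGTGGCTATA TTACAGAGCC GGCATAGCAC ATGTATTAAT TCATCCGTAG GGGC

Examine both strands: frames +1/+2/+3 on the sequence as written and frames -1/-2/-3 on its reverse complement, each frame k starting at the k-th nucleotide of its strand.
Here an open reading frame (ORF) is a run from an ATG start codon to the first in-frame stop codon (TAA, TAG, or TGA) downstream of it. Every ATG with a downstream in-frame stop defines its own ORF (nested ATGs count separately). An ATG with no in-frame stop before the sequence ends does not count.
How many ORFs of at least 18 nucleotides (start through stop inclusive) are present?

Reverse complement (5'→3'): GCCCCTACGGATGAATTAATACATGTGCTATGCCGGCTCTGTAATATAGCCACCCCTGCGTCATACTTAACTATGGAACGAGATTTACCGTAGC
Frame +1: GCT ACG GTA AAT CTC GTT CCA TAG TTA AGT ATG ACG CAG GGG TGG CTA TAT TAC AGA GCC GGC ATA GCA CAT GTA TTA ATT CAT CCG TAG GGG — ATG at 31, stop TAG at 88 → 60 nt.
Frame +2: CTA CGG TAA ATC TCG TTC CAT AGT TAA GTA TGA CGC AGG GGT GGC TAT ATT ACA GAG CCG GCA TAG CAC ATG TAT TAA TTC ATC CGT AGG GGC — ATG at 71, stop TAA at 77 → 9 nt.
Frame +3: TAC GGT AAA TCT CGT TCC ATA GTT AAG TAT GAC GCA GGG GTG GCT ATA TTA CAG AGC CGG CAT AGC ACA TGT ATT AAT TCA TCC GTA GGG — no ATG→stop ORF.
Frame -1: GCC CCT ACG GAT GAA TTA ATA CAT GTG CTA TGC CGG CTC TGT AAT ATA GCC ACC CCT GCG TCA TAC TTA ACT ATG GAA CGA GAT TTA CCG TAG — ATG at 73, stop TAG at 91 → 21 nt.
Frame -2: CCC CTA CGG ATG AAT TAA TAC ATG TGC TAT GCC GGC TCT GTA ATA TAG CCA CCC CTG CGT CAT ACT TAA CTA TGG AAC GAG ATT TAC CGT AGC — ATG at 11, stop TAA at 17 → 9 nt; ATG at 23, stop TAG at 47 → 27 nt.
Frame -3: CCC TAC GGA TGA ATT AAT ACA TGT GCT ATG CCG GCT CTG TAA TAT AGC CAC CCC TGC GTC ATA CTT AAC TAT GGA ACG AGA TTT ACC GTA — ATG at 30, stop TAA at 42 → 15 nt.
ORFs ≥ 18 nucleotides: frame +1 31–90 (60 nucleotides), frame -1 73–93 (21 nucleotides), frame -2 23–49 (27 nucleotides). Count = 3.

3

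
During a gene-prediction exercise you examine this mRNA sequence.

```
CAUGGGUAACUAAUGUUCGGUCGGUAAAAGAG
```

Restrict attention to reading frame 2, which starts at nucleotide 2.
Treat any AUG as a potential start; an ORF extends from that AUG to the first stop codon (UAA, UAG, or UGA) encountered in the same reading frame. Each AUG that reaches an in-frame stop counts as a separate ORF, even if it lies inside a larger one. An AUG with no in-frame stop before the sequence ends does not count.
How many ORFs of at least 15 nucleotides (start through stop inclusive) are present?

Frame 2: AUG GGU AAC UAA UGU UCG GUC GGU AAA AGA — AUG at 2, stop UAA at 11 → 12 nt.
No ORF reaches 15 nucleotides. Count = 0.

0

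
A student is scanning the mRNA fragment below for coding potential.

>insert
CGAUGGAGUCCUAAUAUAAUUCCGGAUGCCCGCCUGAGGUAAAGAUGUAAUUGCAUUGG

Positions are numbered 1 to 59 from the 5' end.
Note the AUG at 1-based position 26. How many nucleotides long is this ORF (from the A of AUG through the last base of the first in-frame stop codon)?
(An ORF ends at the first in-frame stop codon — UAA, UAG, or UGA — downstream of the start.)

Codons from position 26: AUG (26–28), CCC (29–31), GCC (32–34), UGA (35–37).
UGA is the first in-frame stop; ORF spans 26–37, 12 nucleotides.

12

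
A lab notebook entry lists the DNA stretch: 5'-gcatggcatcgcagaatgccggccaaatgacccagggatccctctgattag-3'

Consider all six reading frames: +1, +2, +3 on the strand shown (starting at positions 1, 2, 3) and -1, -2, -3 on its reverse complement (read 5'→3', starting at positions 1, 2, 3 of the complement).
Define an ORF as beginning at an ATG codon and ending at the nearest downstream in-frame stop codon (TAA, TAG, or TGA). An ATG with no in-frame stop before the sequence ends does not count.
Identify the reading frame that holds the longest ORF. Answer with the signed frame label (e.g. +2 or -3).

Reverse complement (5'→3'): CTAATCAGAGGGATCCCTGGGTCATTTGGCCGGCATTCTGCGATGCCATGC
Frame +1: GCA TGG CAT CGC AGA ATG CCG GCC AAA TGA CCC AGG GAT CCC TCT GAT TAG — ATG at 16, stop TGA at 28 → 15 nt.
Frame +2: CAT GGC ATC GCA GAA TGC CGG CCA AAT GAC CCA GGG ATC CCT CTG ATT — no ATG→stop ORF.
Frame +3: ATG GCA TCG CAG AAT GCC GGC CAA ATG ACC CAG GGA TCC CTC TGA TTA — ATG at 3, stop TGA at 45 → 45 nt; ATG at 27, stop TGA at 45 → 21 nt.
Frame -1: CTA ATC AGA GGG ATC CCT GGG TCA TTT GGC CGG CAT TCT GCG ATG CCA TGC — no ATG→stop ORF.
Frame -2: TAA TCA GAG GGA TCC CTG GGT CAT TTG GCC GGC ATT CTG CGA TGC CAT — no ATG→stop ORF.
Frame -3: AAT CAG AGG GAT CCC TGG GTC ATT TGG CCG GCA TTC TGC GAT GCC ATG — no ATG→stop ORF.
Longest ORF is 45 nt in frame +3 (positions 3–47).

+3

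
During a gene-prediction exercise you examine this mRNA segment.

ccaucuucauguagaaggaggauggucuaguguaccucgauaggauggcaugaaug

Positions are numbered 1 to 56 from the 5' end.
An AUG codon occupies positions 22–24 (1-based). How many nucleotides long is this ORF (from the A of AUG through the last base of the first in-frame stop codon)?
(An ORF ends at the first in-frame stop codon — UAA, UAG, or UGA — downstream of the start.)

9

Codons from position 22: AUG (22–24), GUC (25–27), UAG (28–30).
UAG is the first in-frame stop; ORF spans 22–30, 9 nucleotides.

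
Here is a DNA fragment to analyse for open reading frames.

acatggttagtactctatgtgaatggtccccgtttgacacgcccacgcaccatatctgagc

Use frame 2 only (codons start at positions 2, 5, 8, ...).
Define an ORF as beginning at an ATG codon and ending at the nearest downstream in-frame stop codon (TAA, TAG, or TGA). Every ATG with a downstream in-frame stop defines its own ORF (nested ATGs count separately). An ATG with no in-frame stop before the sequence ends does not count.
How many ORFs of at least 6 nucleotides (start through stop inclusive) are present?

Frame 2: CAT GGT TAG TAC TCT ATG TGA ATG GTC CCC GTT TGA CAC GCC CAC GCA CCA TAT CTG AGC — ATG at 17, stop TGA at 20 → 6 nt; ATG at 23, stop TGA at 35 → 15 nt.
ORFs ≥ 6 nucleotides: frame 2 17–22 (6 nucleotides), frame 2 23–37 (15 nucleotides). Count = 2.

2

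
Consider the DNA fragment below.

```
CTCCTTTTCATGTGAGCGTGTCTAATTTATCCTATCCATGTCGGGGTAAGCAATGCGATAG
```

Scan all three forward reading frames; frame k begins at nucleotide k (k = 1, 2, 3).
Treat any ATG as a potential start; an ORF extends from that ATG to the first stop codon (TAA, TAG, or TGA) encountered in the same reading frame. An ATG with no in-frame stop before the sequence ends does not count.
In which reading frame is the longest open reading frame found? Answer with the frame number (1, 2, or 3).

2

Frame 1: CTC CTT TTC ATG TGA GCG TGT CTA ATT TAT CCT ATC CAT GTC GGG GTA AGC AAT GCG ATA — ATG at 10, stop TGA at 13 → 6 nt.
Frame 2: TCC TTT TCA TGT GAG CGT GTC TAA TTT ATC CTA TCC ATG TCG GGG TAA GCA ATG CGA TAG — ATG at 38, stop TAA at 47 → 12 nt; ATG at 53, stop TAG at 59 → 9 nt.
Frame 3: CCT TTT CAT GTG AGC GTG TCT AAT TTA TCC TAT CCA TGT CGG GGT AAG CAA TGC GAT — no ATG→stop ORF.
Longest ORF is 12 nt in frame 2 (positions 38–49).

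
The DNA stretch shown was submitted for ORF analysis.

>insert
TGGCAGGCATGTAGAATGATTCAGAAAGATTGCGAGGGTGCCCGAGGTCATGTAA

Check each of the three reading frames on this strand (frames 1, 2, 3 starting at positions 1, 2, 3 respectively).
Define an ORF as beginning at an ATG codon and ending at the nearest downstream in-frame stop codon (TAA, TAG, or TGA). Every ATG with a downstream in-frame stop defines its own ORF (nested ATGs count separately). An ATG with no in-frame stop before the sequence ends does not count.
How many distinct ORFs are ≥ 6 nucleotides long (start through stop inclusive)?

2

Frame 1: TGG CAG GCA TGT AGA ATG ATT CAG AAA GAT TGC GAG GGT GCC CGA GGT CAT GTA — no ATG→stop ORF.
Frame 2: GGC AGG CAT GTA GAA TGA TTC AGA AAG ATT GCG AGG GTG CCC GAG GTC ATG TAA — ATG at 50, stop TAA at 53 → 6 nt.
Frame 3: GCA GGC ATG TAG AAT GAT TCA GAA AGA TTG CGA GGG TGC CCG AGG TCA TGT — ATG at 9, stop TAG at 12 → 6 nt.
ORFs ≥ 6 nucleotides: frame 2 50–55 (6 nucleotides), frame 3 9–14 (6 nucleotides). Count = 2.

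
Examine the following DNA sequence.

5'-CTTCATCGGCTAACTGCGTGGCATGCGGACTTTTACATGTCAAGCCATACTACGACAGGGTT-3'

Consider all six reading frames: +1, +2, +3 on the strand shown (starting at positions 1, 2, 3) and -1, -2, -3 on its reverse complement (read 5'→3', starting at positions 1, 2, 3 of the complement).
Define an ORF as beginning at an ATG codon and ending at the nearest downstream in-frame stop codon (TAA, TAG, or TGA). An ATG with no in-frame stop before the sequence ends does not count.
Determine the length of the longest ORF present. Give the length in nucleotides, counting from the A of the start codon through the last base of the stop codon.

Reverse complement (5'→3'): AACCCTGTCGTAGTATGGCTTGACATGTAAAAGTCCGCATGCCACGCAGTTAGCCGATGAAG
Frame +1: CTT CAT CGG CTA ACT GCG TGG CAT GCG GAC TTT TAC ATG TCA AGC CAT ACT ACG ACA GGG — no ATG→stop ORF.
Frame +2: TTC ATC GGC TAA CTG CGT GGC ATG CGG ACT TTT ACA TGT CAA GCC ATA CTA CGA CAG GGT — no ATG→stop ORF.
Frame +3: TCA TCG GCT AAC TGC GTG GCA TGC GGA CTT TTA CAT GTC AAG CCA TAC TAC GAC AGG GTT — no ATG→stop ORF.
Frame -1: AAC CCT GTC GTA GTA TGG CTT GAC ATG TAA AAG TCC GCA TGC CAC GCA GTT AGC CGA TGA — ATG at 25, stop TAA at 28 → 6 nt.
Frame -2: ACC CTG TCG TAG TAT GGC TTG ACA TGT AAA AGT CCG CAT GCC ACG CAG TTA GCC GAT GAA — no ATG→stop ORF.
Frame -3: CCC TGT CGT AGT ATG GCT TGA CAT GTA AAA GTC CGC ATG CCA CGC AGT TAG CCG ATG AAG — ATG at 15, stop TGA at 21 → 9 nt; ATG at 39, stop TAG at 51 → 15 nt.
Longest: frame -3, positions 39–53, 15 nt = 5 codons = 4 aa. → 15 nucleotides.

15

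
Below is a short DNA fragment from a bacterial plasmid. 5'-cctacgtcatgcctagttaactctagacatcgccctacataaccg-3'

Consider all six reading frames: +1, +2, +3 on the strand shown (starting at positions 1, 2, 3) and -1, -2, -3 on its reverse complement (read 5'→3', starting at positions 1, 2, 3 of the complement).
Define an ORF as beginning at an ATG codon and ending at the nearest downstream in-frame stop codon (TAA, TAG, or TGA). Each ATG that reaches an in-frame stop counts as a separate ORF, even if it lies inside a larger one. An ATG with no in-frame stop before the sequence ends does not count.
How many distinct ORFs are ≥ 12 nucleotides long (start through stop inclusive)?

Reverse complement (5'→3'): CGGTTATGTAGGGCGATGTCTAGAGTTAACTAGGCATGACGTAGG
Frame +1: CCT ACG TCA TGC CTA GTT AAC TCT AGA CAT CGC CCT ACA TAA CCG — no ATG→stop ORF.
Frame +2: CTA CGT CAT GCC TAG TTA ACT CTA GAC ATC GCC CTA CAT AAC — no ATG→stop ORF.
Frame +3: TAC GTC ATG CCT AGT TAA CTC TAG ACA TCG CCC TAC ATA ACC — ATG at 9, stop TAA at 18 → 12 nt.
Frame -1: CGG TTA TGT AGG GCG ATG TCT AGA GTT AAC TAG GCA TGA CGT AGG — ATG at 16, stop TAG at 31 → 18 nt.
Frame -2: GGT TAT GTA GGG CGA TGT CTA GAG TTA ACT AGG CAT GAC GTA — no ATG→stop ORF.
Frame -3: GTT ATG TAG GGC GAT GTC TAG AGT TAA CTA GGC ATG ACG TAG — ATG at 6, stop TAG at 9 → 6 nt; ATG at 36, stop TAG at 42 → 9 nt.
ORFs ≥ 12 nucleotides: frame +3 9–20 (12 nucleotides), frame -1 16–33 (18 nucleotides). Count = 2.

2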